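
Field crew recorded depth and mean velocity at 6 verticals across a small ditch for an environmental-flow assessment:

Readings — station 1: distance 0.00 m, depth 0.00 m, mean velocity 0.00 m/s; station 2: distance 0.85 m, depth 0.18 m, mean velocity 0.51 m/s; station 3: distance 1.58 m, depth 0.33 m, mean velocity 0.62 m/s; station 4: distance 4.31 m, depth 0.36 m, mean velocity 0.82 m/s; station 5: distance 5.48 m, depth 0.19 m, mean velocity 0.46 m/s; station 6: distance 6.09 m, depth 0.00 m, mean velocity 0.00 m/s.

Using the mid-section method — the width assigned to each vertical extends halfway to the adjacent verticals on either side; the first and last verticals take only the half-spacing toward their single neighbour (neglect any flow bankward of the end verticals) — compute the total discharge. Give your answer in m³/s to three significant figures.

1.08 m³/s

w_2 = (1.58 − 0.00)/2 = 0.79 m; q_2 = 0.51 × 0.18 × 0.79 = 0.07252 m³/s
w_3 = (4.31 − 0.85)/2 = 1.73 m; q_3 = 0.62 × 0.33 × 1.73 = 0.3540 m³/s
w_4 = (5.48 − 1.58)/2 = 1.95 m; q_4 = 0.82 × 0.36 × 1.95 = 0.5756 m³/s
w_5 = (6.09 − 4.31)/2 = 0.89 m; q_5 = 0.46 × 0.19 × 0.89 = 0.07779 m³/s
Stations 1, 6 contribute zero (depth or velocity is 0).
Q = Σ qᵢ = 1.080 m³/s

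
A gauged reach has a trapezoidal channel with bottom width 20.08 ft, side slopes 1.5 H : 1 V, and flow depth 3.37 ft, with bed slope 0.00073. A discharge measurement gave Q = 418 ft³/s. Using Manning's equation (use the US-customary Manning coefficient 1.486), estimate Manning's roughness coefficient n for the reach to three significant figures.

A = (b + z·y)·y = (20.08 + 1.5×3.37)×3.37 = 84.70 ft²
P = b + 2y√(1+z²) = 20.08 + 2×3.37×√(1+1.5²) = 32.23 ft
R = A/P = 84.70/32.23 = 2.628 ft
n = (1.486/Q)·A·R^(2/3)·S^(1/2) = (1.486/418) × 84.70 × 1.904 × 0.02702 = 0.01549

0.0155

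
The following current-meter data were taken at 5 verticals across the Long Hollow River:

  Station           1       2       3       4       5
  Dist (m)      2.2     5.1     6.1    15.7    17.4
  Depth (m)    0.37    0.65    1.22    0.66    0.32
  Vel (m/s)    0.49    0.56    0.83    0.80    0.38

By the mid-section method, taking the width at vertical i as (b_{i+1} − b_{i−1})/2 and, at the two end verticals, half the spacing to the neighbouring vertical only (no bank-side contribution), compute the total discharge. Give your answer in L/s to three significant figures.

9430 L/s

w_1 = (5.1 − 2.2)/2 = 1.45 m; q_1 = 0.49 × 0.37 × 1.45 = 0.2629 m³/s
w_2 = (6.1 − 2.2)/2 = 1.95 m; q_2 = 0.56 × 0.65 × 1.95 = 0.7098 m³/s
w_3 = (15.7 − 5.1)/2 = 5.3 m; q_3 = 0.83 × 1.22 × 5.3 = 5.367 m³/s
w_4 = (17.4 − 6.1)/2 = 5.65 m; q_4 = 0.80 × 0.66 × 5.65 = 2.983 m³/s
w_5 = (17.4 − 15.7)/2 = 0.85 m; q_5 = 0.38 × 0.32 × 0.85 = 0.1034 m³/s
Q = Σ qᵢ = 9.426 m³/s
= 9.426 × 1000 = 9426 L/s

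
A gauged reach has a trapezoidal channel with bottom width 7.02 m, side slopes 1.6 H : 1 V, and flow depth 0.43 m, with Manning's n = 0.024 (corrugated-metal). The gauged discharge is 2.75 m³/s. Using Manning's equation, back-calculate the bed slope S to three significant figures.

A = (b + z·y)·y = (7.02 + 1.6×0.43)×0.43 = 3.314 m²
P = b + 2y√(1+z²) = 7.02 + 2×0.43×√(1+1.6²) = 8.643 m
R = A/P = 3.314/8.643 = 0.3835 m
S = (Q·n / (1·A·R^(2/3)))² = (2.75×0.024 / (1×3.314×0.5278))² = 0.001423

0.00142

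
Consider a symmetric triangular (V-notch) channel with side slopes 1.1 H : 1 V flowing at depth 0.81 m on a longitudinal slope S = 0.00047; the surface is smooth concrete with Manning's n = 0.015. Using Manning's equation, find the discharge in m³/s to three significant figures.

0.467 m³/s

A = z·y² = 1.1×0.81² = 0.7217 m²
P = 2y√(1+z²) = 2×0.81×√(1+1.1²) = 2.408 m
R = A/P = 0.7217/2.408 = 0.2997 m
Q = (1/n)·A·R^(2/3)·S^(1/2) = (1/0.015) × 0.7217 × 0.2997^(2/3) × 0.00047^(1/2) = 0.4671 m³/s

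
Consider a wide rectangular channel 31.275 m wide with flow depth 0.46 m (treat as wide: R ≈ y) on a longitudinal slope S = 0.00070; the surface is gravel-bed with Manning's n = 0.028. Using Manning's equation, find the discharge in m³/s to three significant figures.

8.10 m³/s

A = b·y = 31.275 × 0.46 = 14.39 m²
Wide channel: R ≈ y = 0.46 m
Q = (1/n)·A·R^(2/3)·S^(1/2) = (1/0.028) × 14.39 × 0.4600^(2/3) × 0.00070^(1/2) = 8.101 m³/s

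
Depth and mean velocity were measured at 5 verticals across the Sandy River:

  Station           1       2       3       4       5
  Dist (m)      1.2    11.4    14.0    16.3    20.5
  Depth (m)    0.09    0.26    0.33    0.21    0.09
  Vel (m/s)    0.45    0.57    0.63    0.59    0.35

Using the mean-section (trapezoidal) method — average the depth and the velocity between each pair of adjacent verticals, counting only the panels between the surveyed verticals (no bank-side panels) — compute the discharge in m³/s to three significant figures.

Panel 1-2: Δb = 10.2 m, d̄ = (0.09+0.26)/2 = 0.175, v̄ = (0.45+0.57)/2 = 0.51 → q = 10.2×0.175×0.51 = 0.9104 m³/s
Panel 2-3: Δb = 2.6 m, d̄ = (0.26+0.33)/2 = 0.295, v̄ = (0.57+0.63)/2 = 0.6 → q = 2.6×0.295×0.6 = 0.4602 m³/s
Panel 3-4: Δb = 2.3 m, d̄ = (0.33+0.21)/2 = 0.27, v̄ = (0.63+0.59)/2 = 0.61 → q = 2.3×0.27×0.61 = 0.3788 m³/s
Panel 4-5: Δb = 4.2 m, d̄ = (0.21+0.09)/2 = 0.15, v̄ = (0.59+0.35)/2 = 0.47 → q = 4.2×0.15×0.47 = 0.2961 m³/s
Q = Σ q = 2.045 m³/s

2.05 m³/s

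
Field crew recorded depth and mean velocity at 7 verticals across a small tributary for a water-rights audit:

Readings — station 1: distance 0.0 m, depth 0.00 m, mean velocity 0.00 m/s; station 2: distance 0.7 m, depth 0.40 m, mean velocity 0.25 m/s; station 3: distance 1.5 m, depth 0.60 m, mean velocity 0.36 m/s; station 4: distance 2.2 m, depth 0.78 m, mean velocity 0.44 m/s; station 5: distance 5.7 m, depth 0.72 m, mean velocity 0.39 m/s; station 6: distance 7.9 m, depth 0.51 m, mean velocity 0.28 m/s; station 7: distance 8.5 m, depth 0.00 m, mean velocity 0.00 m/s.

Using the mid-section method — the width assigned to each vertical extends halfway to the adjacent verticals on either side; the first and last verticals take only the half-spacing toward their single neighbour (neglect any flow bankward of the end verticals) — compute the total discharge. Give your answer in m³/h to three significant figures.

7050 m³/h

w_2 = (1.5 − 0.0)/2 = 0.75 m; q_2 = 0.25 × 0.40 × 0.75 = 0.07500 m³/s
w_3 = (2.2 − 0.7)/2 = 0.75 m; q_3 = 0.36 × 0.60 × 0.75 = 0.1620 m³/s
w_4 = (5.7 − 1.5)/2 = 2.1 m; q_4 = 0.44 × 0.78 × 2.1 = 0.7207 m³/s
w_5 = (7.9 − 2.2)/2 = 2.85 m; q_5 = 0.39 × 0.72 × 2.85 = 0.8003 m³/s
w_6 = (8.5 − 5.7)/2 = 1.4 m; q_6 = 0.28 × 0.51 × 1.4 = 0.1999 m³/s
Stations 1, 7 contribute zero (depth or velocity is 0).
Q = Σ qᵢ = 1.958 m³/s
= 1.958 × 3600 = 7049 m³/h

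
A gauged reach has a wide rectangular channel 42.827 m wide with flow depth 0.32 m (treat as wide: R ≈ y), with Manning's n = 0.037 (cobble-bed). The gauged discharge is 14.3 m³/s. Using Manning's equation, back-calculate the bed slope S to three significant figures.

0.00681

A = b·y = 42.827 × 0.32 = 13.70 m²
Wide channel: R ≈ y = 0.32 m
S = (Q·n / (1·A·R^(2/3)))² = (14.3×0.037 / (1×13.70×0.4678))² = 0.006810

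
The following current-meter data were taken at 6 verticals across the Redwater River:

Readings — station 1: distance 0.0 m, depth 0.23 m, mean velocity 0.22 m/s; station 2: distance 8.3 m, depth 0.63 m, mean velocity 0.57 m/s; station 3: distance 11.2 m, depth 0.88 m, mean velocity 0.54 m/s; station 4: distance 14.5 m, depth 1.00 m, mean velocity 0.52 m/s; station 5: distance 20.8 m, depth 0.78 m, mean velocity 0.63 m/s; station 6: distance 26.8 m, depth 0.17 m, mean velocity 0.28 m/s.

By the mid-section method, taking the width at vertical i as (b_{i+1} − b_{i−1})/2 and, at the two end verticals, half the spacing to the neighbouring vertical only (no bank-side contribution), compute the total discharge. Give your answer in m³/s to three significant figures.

9.35 m³/s

w_1 = (8.3 − 0.0)/2 = 4.15 m; q_1 = 0.22 × 0.23 × 4.15 = 0.2100 m³/s
w_2 = (11.2 − 0.0)/2 = 5.6 m; q_2 = 0.57 × 0.63 × 5.6 = 2.011 m³/s
w_3 = (14.5 − 8.3)/2 = 3.1 m; q_3 = 0.54 × 0.88 × 3.1 = 1.473 m³/s
w_4 = (20.8 − 11.2)/2 = 4.8 m; q_4 = 0.52 × 1.00 × 4.8 = 2.496 m³/s
w_5 = (26.8 − 14.5)/2 = 6.15 m; q_5 = 0.63 × 0.78 × 6.15 = 3.022 m³/s
w_6 = (26.8 − 20.8)/2 = 3 m; q_6 = 0.28 × 0.17 × 3 = 0.1428 m³/s
Q = Σ qᵢ = 9.355 m³/s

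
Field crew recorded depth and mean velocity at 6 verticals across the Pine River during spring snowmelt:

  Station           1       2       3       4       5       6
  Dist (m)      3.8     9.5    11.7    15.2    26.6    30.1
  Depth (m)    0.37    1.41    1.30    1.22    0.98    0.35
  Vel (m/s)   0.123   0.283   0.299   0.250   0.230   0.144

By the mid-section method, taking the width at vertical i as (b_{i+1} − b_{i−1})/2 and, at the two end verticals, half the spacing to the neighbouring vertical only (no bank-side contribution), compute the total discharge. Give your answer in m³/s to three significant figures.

w_1 = (9.5 − 3.8)/2 = 2.85 m; q_1 = 0.123 × 0.37 × 2.85 = 0.1297 m³/s
w_2 = (11.7 − 3.8)/2 = 3.95 m; q_2 = 0.283 × 1.41 × 3.95 = 1.576 m³/s
w_3 = (15.2 − 9.5)/2 = 2.85 m; q_3 = 0.299 × 1.30 × 2.85 = 1.108 m³/s
w_4 = (26.6 − 11.7)/2 = 7.45 m; q_4 = 0.250 × 1.22 × 7.45 = 2.272 m³/s
w_5 = (30.1 − 15.2)/2 = 7.45 m; q_5 = 0.230 × 0.98 × 7.45 = 1.679 m³/s
w_6 = (30.1 − 26.6)/2 = 1.75 m; q_6 = 0.144 × 0.35 × 1.75 = 0.08820 m³/s
Q = Σ qᵢ = 6.853 m³/s

6.85 m³/s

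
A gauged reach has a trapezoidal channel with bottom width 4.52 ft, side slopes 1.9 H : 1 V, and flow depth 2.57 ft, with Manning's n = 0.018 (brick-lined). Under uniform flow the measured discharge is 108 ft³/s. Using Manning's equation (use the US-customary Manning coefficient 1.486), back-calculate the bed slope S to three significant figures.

0.00163

A = (b + z·y)·y = (4.52 + 1.9×2.57)×2.57 = 24.17 ft²
P = b + 2y√(1+z²) = 4.52 + 2×2.57×√(1+1.9²) = 15.56 ft
R = A/P = 24.17/15.56 = 1.553 ft
S = (Q·n / (1.486·A·R^(2/3)))² = (108×0.018 / (1.486×24.17×1.341))² = 0.001629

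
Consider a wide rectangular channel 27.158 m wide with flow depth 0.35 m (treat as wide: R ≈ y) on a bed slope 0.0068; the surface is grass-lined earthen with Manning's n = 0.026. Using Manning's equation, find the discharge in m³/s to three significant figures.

15.0 m³/s

A = b·y = 27.158 × 0.35 = 9.505 m²
Wide channel: R ≈ y = 0.35 m
Q = (1/n)·A·R^(2/3)·S^(1/2) = (1/0.026) × 9.505 × 0.3500^(2/3) × 0.0068^(1/2) = 14.97 m³/s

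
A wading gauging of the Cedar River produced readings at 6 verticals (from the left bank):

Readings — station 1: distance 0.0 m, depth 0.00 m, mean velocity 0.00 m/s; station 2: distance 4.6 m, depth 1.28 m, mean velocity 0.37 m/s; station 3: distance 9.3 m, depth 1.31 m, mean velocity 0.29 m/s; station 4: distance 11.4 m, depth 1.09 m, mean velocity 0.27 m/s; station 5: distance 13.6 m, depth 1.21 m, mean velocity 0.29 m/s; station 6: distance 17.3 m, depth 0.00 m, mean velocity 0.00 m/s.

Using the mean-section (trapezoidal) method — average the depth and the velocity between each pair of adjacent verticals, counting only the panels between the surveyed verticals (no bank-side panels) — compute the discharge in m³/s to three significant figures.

4.29 m³/s

Panel 1-2: Δb = 4.6 m, d̄ = (0.00+1.28)/2 = 0.64, v̄ = (0.00+0.37)/2 = 0.185 → q = 4.6×0.64×0.185 = 0.5446 m³/s
Panel 2-3: Δb = 4.7 m, d̄ = (1.28+1.31)/2 = 1.295, v̄ = (0.37+0.29)/2 = 0.33 → q = 4.7×1.295×0.33 = 2.009 m³/s
Panel 3-4: Δb = 2.1 m, d̄ = (1.31+1.09)/2 = 1.2, v̄ = (0.29+0.27)/2 = 0.28 → q = 2.1×1.2×0.28 = 0.7056 m³/s
Panel 4-5: Δb = 2.2 m, d̄ = (1.09+1.21)/2 = 1.15, v̄ = (0.27+0.29)/2 = 0.28 → q = 2.2×1.15×0.28 = 0.7084 m³/s
Panel 5-6: Δb = 3.7 m, d̄ = (1.21+0.00)/2 = 0.605, v̄ = (0.29+0.00)/2 = 0.145 → q = 3.7×0.605×0.145 = 0.3246 m³/s
Q = Σ q = 4.292 m³/s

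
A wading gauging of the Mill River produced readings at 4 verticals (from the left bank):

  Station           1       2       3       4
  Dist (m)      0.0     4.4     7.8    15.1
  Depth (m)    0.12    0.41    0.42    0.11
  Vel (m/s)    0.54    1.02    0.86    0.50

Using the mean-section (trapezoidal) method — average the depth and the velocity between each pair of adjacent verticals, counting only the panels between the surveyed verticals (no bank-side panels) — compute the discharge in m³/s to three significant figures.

Panel 1-2: Δb = 4.4 m, d̄ = (0.12+0.41)/2 = 0.265, v̄ = (0.54+1.02)/2 = 0.78 → q = 4.4×0.265×0.78 = 0.9095 m³/s
Panel 2-3: Δb = 3.4 m, d̄ = (0.41+0.42)/2 = 0.415, v̄ = (1.02+0.86)/2 = 0.94 → q = 3.4×0.415×0.94 = 1.326 m³/s
Panel 3-4: Δb = 7.3 m, d̄ = (0.42+0.11)/2 = 0.265, v̄ = (0.86+0.50)/2 = 0.68 → q = 7.3×0.265×0.68 = 1.315 m³/s
Q = Σ q = 3.551 m³/s

3.55 m³/s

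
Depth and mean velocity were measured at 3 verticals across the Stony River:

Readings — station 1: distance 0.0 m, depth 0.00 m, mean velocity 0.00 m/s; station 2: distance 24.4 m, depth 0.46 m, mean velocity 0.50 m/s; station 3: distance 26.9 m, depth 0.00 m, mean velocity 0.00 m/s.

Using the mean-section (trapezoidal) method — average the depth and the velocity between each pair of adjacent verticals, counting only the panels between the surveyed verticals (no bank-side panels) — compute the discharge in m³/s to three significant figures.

Panel 1-2: Δb = 24.4 m, d̄ = (0.00+0.46)/2 = 0.23, v̄ = (0.00+0.50)/2 = 0.25 → q = 24.4×0.23×0.25 = 1.403 m³/s
Panel 2-3: Δb = 2.5 m, d̄ = (0.46+0.00)/2 = 0.23, v̄ = (0.50+0.00)/2 = 0.25 → q = 2.5×0.23×0.25 = 0.1438 m³/s
Q = Σ q = 1.547 m³/s

1.55 m³/s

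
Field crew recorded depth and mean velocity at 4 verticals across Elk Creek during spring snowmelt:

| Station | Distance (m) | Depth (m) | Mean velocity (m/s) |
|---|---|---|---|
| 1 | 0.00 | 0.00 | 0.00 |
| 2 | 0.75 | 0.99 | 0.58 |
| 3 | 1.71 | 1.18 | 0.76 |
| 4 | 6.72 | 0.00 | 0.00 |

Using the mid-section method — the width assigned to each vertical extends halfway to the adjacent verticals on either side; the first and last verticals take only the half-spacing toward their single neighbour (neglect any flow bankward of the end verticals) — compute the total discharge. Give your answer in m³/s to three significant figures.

w_2 = (1.71 − 0.00)/2 = 0.855 m; q_2 = 0.58 × 0.99 × 0.855 = 0.4909 m³/s
w_3 = (6.72 − 0.75)/2 = 2.985 m; q_3 = 0.76 × 1.18 × 2.985 = 2.677 m³/s
Stations 1, 4 contribute zero (depth or velocity is 0).
Q = Σ qᵢ = 3.168 m³/s

3.17 m³/s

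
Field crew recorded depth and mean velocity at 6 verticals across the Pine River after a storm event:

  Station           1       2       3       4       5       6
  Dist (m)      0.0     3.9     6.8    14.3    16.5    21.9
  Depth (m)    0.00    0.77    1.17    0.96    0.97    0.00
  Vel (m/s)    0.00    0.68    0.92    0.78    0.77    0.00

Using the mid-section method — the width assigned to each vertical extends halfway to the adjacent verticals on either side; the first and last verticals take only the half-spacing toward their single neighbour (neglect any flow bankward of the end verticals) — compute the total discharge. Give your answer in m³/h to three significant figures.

49900 m³/h

w_2 = (6.8 − 0.0)/2 = 3.4 m; q_2 = 0.68 × 0.77 × 3.4 = 1.780 m³/s
w_3 = (14.3 − 3.9)/2 = 5.2 m; q_3 = 0.92 × 1.17 × 5.2 = 5.597 m³/s
w_4 = (16.5 − 6.8)/2 = 4.85 m; q_4 = 0.78 × 0.96 × 4.85 = 3.632 m³/s
w_5 = (21.9 − 14.3)/2 = 3.8 m; q_5 = 0.77 × 0.97 × 3.8 = 2.838 m³/s
Stations 1, 6 contribute zero (depth or velocity is 0).
Q = Σ qᵢ = 13.85 m³/s
= 13.85 × 3600 = 49850 m³/h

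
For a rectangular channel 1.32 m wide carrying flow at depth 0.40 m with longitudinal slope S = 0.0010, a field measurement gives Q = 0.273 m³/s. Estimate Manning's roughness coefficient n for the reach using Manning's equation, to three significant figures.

0.0242

A = b·y = 1.32 × 0.40 = 0.5280 m²
P = b + 2y = 1.32 + 2×0.40 = 2.120 m
R = A/P = 0.5280/2.120 = 0.2491 m
n = (1/Q)·A·R^(2/3)·S^(1/2) = (1/0.273) × 0.5280 × 0.3959 × 0.03162 = 0.02421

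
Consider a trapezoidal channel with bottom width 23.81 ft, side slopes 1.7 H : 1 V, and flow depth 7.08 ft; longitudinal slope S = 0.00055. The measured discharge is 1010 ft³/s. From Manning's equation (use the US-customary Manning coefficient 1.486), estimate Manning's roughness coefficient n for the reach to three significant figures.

0.0253

A = (b + z·y)·y = (23.81 + 1.7×7.08)×7.08 = 253.8 ft²
P = b + 2y√(1+z²) = 23.81 + 2×7.08×√(1+1.7²) = 51.74 ft
R = A/P = 253.8/51.74 = 4.905 ft
n = (1.486/Q)·A·R^(2/3)·S^(1/2) = (1.486/1010) × 253.8 × 2.887 × 0.02345 = 0.02528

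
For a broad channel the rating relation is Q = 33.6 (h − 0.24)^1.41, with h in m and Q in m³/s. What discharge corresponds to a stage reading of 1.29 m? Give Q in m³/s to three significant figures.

Q = 33.6 × (1.29 − 0.24)^1.41 = 33.6 × 1.05^1.41 = 35.99 m³/s

36.0 m³/s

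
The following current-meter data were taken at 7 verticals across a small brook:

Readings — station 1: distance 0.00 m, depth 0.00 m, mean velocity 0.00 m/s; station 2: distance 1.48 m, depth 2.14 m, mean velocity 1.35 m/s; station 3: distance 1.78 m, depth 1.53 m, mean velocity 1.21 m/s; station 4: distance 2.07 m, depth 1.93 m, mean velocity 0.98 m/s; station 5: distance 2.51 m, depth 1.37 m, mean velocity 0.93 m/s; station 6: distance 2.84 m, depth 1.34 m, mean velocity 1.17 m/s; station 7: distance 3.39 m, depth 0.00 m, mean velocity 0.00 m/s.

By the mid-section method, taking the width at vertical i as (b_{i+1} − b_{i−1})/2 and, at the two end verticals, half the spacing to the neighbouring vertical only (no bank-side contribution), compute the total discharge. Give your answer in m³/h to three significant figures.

18000 m³/h

w_2 = (1.78 − 0.00)/2 = 0.89 m; q_2 = 1.35 × 2.14 × 0.89 = 2.571 m³/s
w_3 = (2.07 − 1.48)/2 = 0.295 m; q_3 = 1.21 × 1.53 × 0.295 = 0.5461 m³/s
w_4 = (2.51 − 1.78)/2 = 0.365 m; q_4 = 0.98 × 1.93 × 0.365 = 0.6904 m³/s
w_5 = (2.84 − 2.07)/2 = 0.385 m; q_5 = 0.93 × 1.37 × 0.385 = 0.4905 m³/s
w_6 = (3.39 − 2.51)/2 = 0.44 m; q_6 = 1.17 × 1.34 × 0.44 = 0.6898 m³/s
Stations 1, 7 contribute zero (depth or velocity is 0).
Q = Σ qᵢ = 4.988 m³/s
= 4.988 × 3600 = 17960 m³/h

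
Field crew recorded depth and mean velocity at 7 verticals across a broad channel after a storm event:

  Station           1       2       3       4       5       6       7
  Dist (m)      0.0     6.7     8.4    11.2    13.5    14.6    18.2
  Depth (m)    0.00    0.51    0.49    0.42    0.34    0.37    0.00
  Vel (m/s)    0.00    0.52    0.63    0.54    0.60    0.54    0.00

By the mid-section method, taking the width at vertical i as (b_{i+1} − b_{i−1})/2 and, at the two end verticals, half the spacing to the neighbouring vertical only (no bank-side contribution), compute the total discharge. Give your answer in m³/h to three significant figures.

w_2 = (8.4 − 0.0)/2 = 4.2 m; q_2 = 0.52 × 0.51 × 4.2 = 1.114 m³/s
w_3 = (11.2 − 6.7)/2 = 2.25 m; q_3 = 0.63 × 0.49 × 2.25 = 0.6946 m³/s
w_4 = (13.5 − 8.4)/2 = 2.55 m; q_4 = 0.54 × 0.42 × 2.55 = 0.5783 m³/s
w_5 = (14.6 − 11.2)/2 = 1.7 m; q_5 = 0.60 × 0.34 × 1.7 = 0.3468 m³/s
w_6 = (18.2 − 13.5)/2 = 2.35 m; q_6 = 0.54 × 0.37 × 2.35 = 0.4695 m³/s
Stations 1, 7 contribute zero (depth or velocity is 0).
Q = Σ qᵢ = 3.203 m³/s
= 3.203 × 3600 = 11530 m³/h

11500 m³/h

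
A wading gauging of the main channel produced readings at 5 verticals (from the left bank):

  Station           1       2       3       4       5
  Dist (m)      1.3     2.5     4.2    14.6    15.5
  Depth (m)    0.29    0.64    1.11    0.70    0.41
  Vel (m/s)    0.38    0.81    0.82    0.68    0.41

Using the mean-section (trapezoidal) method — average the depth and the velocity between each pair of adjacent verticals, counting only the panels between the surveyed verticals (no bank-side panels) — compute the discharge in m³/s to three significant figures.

8.88 m³/s

Panel 1-2: Δb = 1.2 m, d̄ = (0.29+0.64)/2 = 0.465, v̄ = (0.38+0.81)/2 = 0.595 → q = 1.2×0.465×0.595 = 0.3320 m³/s
Panel 2-3: Δb = 1.7 m, d̄ = (0.64+1.11)/2 = 0.875, v̄ = (0.81+0.82)/2 = 0.815 → q = 1.7×0.875×0.815 = 1.212 m³/s
Panel 3-4: Δb = 10.4 m, d̄ = (1.11+0.70)/2 = 0.905, v̄ = (0.82+0.68)/2 = 0.75 → q = 10.4×0.905×0.75 = 7.059 m³/s
Panel 4-5: Δb = 0.9 m, d̄ = (0.70+0.41)/2 = 0.555, v̄ = (0.68+0.41)/2 = 0.545 → q = 0.9×0.555×0.545 = 0.2722 m³/s
Q = Σ q = 8.876 m³/s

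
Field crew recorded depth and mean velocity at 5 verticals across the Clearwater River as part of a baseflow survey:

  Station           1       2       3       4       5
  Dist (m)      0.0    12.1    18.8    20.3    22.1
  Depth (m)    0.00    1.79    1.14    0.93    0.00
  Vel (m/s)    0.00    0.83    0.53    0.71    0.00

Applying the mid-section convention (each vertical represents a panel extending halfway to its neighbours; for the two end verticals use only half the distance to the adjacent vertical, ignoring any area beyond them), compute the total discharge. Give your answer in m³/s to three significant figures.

w_2 = (18.8 − 0.0)/2 = 9.4 m; q_2 = 0.83 × 1.79 × 9.4 = 13.97 m³/s
w_3 = (20.3 − 12.1)/2 = 4.1 m; q_3 = 0.53 × 1.14 × 4.1 = 2.477 m³/s
w_4 = (22.1 − 18.8)/2 = 1.65 m; q_4 = 0.71 × 0.93 × 1.65 = 1.089 m³/s
Stations 1, 5 contribute zero (depth or velocity is 0).
Q = Σ qᵢ = 17.53 m³/s

17.5 m³/s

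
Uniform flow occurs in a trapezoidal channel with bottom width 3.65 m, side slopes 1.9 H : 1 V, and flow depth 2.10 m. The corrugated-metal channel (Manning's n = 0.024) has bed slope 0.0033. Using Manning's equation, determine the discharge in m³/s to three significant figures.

45.0 m³/s

A = (b + z·y)·y = (3.65 + 1.9×2.10)×2.10 = 16.04 m²
P = b + 2y√(1+z²) = 3.65 + 2×2.10×√(1+1.9²) = 12.67 m
R = A/P = 16.04/12.67 = 1.267 m
Q = (1/n)·A·R^(2/3)·S^(1/2) = (1/0.024) × 16.04 × 1.267^(2/3) × 0.0033^(1/2) = 44.95 m³/s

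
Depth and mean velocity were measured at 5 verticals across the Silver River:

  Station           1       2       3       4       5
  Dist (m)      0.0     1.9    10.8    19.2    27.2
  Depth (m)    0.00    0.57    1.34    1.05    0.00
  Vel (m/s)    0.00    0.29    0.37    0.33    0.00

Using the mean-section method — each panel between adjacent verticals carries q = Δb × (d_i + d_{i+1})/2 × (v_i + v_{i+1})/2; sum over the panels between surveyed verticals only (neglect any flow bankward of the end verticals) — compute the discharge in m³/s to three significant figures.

Panel 1-2: Δb = 1.9 m, d̄ = (0.00+0.57)/2 = 0.285, v̄ = (0.00+0.29)/2 = 0.145 → q = 1.9×0.285×0.145 = 0.07852 m³/s
Panel 2-3: Δb = 8.9 m, d̄ = (0.57+1.34)/2 = 0.955, v̄ = (0.29+0.37)/2 = 0.33 → q = 8.9×0.955×0.33 = 2.805 m³/s
Panel 3-4: Δb = 8.4 m, d̄ = (1.34+1.05)/2 = 1.195, v̄ = (0.37+0.33)/2 = 0.35 → q = 8.4×1.195×0.35 = 3.513 m³/s
Panel 4-5: Δb = 8 m, d̄ = (1.05+0.00)/2 = 0.525, v̄ = (0.33+0.00)/2 = 0.165 → q = 8×0.525×0.165 = 0.6930 m³/s
Q = Σ q = 7.090 m³/s

7.09 m³/s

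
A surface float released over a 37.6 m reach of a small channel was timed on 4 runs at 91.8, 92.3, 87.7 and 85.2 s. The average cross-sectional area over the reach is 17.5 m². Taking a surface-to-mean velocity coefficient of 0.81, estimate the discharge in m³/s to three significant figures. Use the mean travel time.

5.97 m³/s

t̄ = (91.8 + 92.3 + 87.7 + 85.2) / 4 = 89.25 s
v_surface = L / t̄ = 37.6 / 89.25 = 0.4213 m/s
v_mean = 0.81 × 0.4213 = 0.3412 m/s
Q = A × v_mean = 17.5 × 0.3412 = 5.972 m³/s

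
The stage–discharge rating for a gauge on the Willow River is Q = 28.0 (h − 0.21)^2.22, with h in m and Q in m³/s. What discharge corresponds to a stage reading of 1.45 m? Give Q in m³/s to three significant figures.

45.1 m³/s

Q = 28.0 × (1.45 − 0.21)^2.22 = 28.0 × 1.24^2.22 = 45.14 m³/s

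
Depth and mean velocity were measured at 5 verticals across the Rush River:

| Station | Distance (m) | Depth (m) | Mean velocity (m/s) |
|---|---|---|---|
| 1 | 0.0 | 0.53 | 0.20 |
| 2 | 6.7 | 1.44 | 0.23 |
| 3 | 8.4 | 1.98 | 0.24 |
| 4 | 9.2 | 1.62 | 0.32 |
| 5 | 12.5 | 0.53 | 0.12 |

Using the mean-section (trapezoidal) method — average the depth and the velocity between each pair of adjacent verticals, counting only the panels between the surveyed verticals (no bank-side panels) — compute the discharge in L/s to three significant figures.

3290 L/s

Panel 1-2: Δb = 6.7 m, d̄ = (0.53+1.44)/2 = 0.985, v̄ = (0.20+0.23)/2 = 0.215 → q = 6.7×0.985×0.215 = 1.419 m³/s
Panel 2-3: Δb = 1.7 m, d̄ = (1.44+1.98)/2 = 1.71, v̄ = (0.23+0.24)/2 = 0.235 → q = 1.7×1.71×0.235 = 0.6831 m³/s
Panel 3-4: Δb = 0.8 m, d̄ = (1.98+1.62)/2 = 1.8, v̄ = (0.24+0.32)/2 = 0.28 → q = 0.8×1.8×0.28 = 0.4032 m³/s
Panel 4-5: Δb = 3.3 m, d̄ = (1.62+0.53)/2 = 1.075, v̄ = (0.32+0.12)/2 = 0.22 → q = 3.3×1.075×0.22 = 0.7805 m³/s
Q = Σ q = 3.286 m³/s
= 3.286 × 1000 = 3286 L/s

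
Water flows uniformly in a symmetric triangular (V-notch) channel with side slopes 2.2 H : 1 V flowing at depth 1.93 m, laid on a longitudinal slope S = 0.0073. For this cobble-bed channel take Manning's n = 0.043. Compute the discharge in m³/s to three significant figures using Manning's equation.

A = z·y² = 2.2×1.93² = 8.195 m²
P = 2y√(1+z²) = 2×1.93×√(1+2.2²) = 9.328 m
R = A/P = 8.195/9.328 = 0.8785 m
Q = (1/n)·A·R^(2/3)·S^(1/2) = (1/0.043) × 8.195 × 0.8785^(2/3) × 0.0073^(1/2) = 14.94 m³/s

14.9 m³/s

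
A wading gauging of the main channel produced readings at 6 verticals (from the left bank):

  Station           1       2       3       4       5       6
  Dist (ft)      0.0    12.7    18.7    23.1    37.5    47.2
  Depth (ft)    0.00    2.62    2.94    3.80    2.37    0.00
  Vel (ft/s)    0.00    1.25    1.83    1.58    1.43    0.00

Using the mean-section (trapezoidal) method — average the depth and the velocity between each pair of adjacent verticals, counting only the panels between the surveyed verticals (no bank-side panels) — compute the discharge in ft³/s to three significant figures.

136 ft³/s

Panel 1-2: Δb = 12.7 ft, d̄ = (0.00+2.62)/2 = 1.31, v̄ = (0.00+1.25)/2 = 0.625 → q = 12.7×1.31×0.625 = 10.40 ft³/s
Panel 2-3: Δb = 6 ft, d̄ = (2.62+2.94)/2 = 2.78, v̄ = (1.25+1.83)/2 = 1.54 → q = 6×2.78×1.54 = 25.69 ft³/s
Panel 3-4: Δb = 4.4 ft, d̄ = (2.94+3.80)/2 = 3.37, v̄ = (1.83+1.58)/2 = 1.705 → q = 4.4×3.37×1.705 = 25.28 ft³/s
Panel 4-5: Δb = 14.4 ft, d̄ = (3.80+2.37)/2 = 3.085, v̄ = (1.58+1.43)/2 = 1.505 → q = 14.4×3.085×1.505 = 66.86 ft³/s
Panel 5-6: Δb = 9.7 ft, d̄ = (2.37+0.00)/2 = 1.185, v̄ = (1.43+0.00)/2 = 0.715 → q = 9.7×1.185×0.715 = 8.219 ft³/s
Q = Σ q = 136.4 ft³/s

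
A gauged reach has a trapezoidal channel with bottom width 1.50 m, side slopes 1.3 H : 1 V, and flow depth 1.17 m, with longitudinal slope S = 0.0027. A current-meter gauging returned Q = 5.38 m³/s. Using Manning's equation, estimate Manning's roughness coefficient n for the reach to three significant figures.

0.0259

A = (b + z·y)·y = (1.50 + 1.3×1.17)×1.17 = 3.535 m²
P = b + 2y√(1+z²) = 1.50 + 2×1.17×√(1+1.3²) = 5.338 m
R = A/P = 3.535/5.338 = 0.6622 m
n = (1/Q)·A·R^(2/3)·S^(1/2) = (1/5.38) × 3.535 × 0.7597 × 0.05196 = 0.02593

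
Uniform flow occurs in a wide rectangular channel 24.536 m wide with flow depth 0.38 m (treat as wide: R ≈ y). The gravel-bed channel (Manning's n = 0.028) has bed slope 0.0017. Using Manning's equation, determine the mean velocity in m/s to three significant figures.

0.773 m/s

A = b·y = 24.536 × 0.38 = 9.324 m²
Wide channel: R ≈ y = 0.38 m
Q = (1/n)·A·R^(2/3)·S^(1/2) = (1/0.028) × 9.324 × 0.3800^(2/3) × 0.0017^(1/2) = 7.203 m³/s
V = Q/A = 7.203/9.324 = 0.7725 m/s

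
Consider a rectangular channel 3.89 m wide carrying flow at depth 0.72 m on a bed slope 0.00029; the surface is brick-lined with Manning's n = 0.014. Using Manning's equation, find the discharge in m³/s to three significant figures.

2.22 m³/s

A = b·y = 3.89 × 0.72 = 2.801 m²
P = b + 2y = 3.89 + 2×0.72 = 5.330 m
R = A/P = 2.801/5.330 = 0.5255 m
Q = (1/n)·A·R^(2/3)·S^(1/2) = (1/0.014) × 2.801 × 0.5255^(2/3) × 0.00029^(1/2) = 2.218 m³/s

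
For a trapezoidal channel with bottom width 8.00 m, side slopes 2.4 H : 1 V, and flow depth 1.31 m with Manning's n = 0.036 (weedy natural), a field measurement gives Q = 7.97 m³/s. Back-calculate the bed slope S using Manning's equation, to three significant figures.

0.000394

A = (b + z·y)·y = (8.00 + 2.4×1.31)×1.31 = 14.60 m²
P = b + 2y√(1+z²) = 8.00 + 2×1.31×√(1+2.4²) = 14.81 m
R = A/P = 14.60/14.81 = 0.9856 m
S = (Q·n / (1·A·R^(2/3)))² = (7.97×0.036 / (1×14.60×0.9904))² = 0.0003938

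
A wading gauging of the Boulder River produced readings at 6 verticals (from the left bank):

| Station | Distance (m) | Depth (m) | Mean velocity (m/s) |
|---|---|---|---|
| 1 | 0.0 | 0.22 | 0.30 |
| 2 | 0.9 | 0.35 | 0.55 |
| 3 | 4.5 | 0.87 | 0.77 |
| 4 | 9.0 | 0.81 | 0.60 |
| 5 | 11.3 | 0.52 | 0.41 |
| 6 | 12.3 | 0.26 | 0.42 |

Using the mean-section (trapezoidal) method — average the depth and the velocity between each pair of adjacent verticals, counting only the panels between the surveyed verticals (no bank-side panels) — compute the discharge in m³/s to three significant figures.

5.08 m³/s

Panel 1-2: Δb = 0.9 m, d̄ = (0.22+0.35)/2 = 0.285, v̄ = (0.30+0.55)/2 = 0.425 → q = 0.9×0.285×0.425 = 0.1090 m³/s
Panel 2-3: Δb = 3.6 m, d̄ = (0.35+0.87)/2 = 0.61, v̄ = (0.55+0.77)/2 = 0.66 → q = 3.6×0.61×0.66 = 1.449 m³/s
Panel 3-4: Δb = 4.5 m, d̄ = (0.87+0.81)/2 = 0.84, v̄ = (0.77+0.60)/2 = 0.685 → q = 4.5×0.84×0.685 = 2.589 m³/s
Panel 4-5: Δb = 2.3 m, d̄ = (0.81+0.52)/2 = 0.665, v̄ = (0.60+0.41)/2 = 0.505 → q = 2.3×0.665×0.505 = 0.7724 m³/s
Panel 5-6: Δb = 1 m, d̄ = (0.52+0.26)/2 = 0.39, v̄ = (0.41+0.42)/2 = 0.415 → q = 1×0.39×0.415 = 0.1619 m³/s
Q = Σ q = 5.082 m³/s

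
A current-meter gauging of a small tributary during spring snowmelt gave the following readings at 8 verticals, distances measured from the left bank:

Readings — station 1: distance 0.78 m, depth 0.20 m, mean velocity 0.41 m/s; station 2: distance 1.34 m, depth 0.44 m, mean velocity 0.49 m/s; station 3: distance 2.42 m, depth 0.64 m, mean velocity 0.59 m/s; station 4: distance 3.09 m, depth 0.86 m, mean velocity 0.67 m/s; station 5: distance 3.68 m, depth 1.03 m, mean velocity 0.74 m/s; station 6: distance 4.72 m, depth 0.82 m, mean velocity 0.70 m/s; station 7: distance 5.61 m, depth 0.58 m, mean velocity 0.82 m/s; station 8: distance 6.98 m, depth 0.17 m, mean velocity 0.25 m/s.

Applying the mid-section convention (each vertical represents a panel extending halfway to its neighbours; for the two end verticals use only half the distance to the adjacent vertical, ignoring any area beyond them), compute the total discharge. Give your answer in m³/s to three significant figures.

2.63 m³/s

w_1 = (1.34 − 0.78)/2 = 0.28 m; q_1 = 0.41 × 0.20 × 0.28 = 0.02296 m³/s
w_2 = (2.42 − 0.78)/2 = 0.82 m; q_2 = 0.49 × 0.44 × 0.82 = 0.1768 m³/s
w_3 = (3.09 − 1.34)/2 = 0.875 m; q_3 = 0.59 × 0.64 × 0.875 = 0.3304 m³/s
w_4 = (3.68 − 2.42)/2 = 0.63 m; q_4 = 0.67 × 0.86 × 0.63 = 0.3630 m³/s
w_5 = (4.72 − 3.09)/2 = 0.815 m; q_5 = 0.74 × 1.03 × 0.815 = 0.6212 m³/s
w_6 = (5.61 − 3.68)/2 = 0.965 m; q_6 = 0.70 × 0.82 × 0.965 = 0.5539 m³/s
w_7 = (6.98 − 4.72)/2 = 1.13 m; q_7 = 0.82 × 0.58 × 1.13 = 0.5374 m³/s
w_8 = (6.98 − 5.61)/2 = 0.685 m; q_8 = 0.25 × 0.17 × 0.685 = 0.02911 m³/s
Q = Σ qᵢ = 2.635 m³/s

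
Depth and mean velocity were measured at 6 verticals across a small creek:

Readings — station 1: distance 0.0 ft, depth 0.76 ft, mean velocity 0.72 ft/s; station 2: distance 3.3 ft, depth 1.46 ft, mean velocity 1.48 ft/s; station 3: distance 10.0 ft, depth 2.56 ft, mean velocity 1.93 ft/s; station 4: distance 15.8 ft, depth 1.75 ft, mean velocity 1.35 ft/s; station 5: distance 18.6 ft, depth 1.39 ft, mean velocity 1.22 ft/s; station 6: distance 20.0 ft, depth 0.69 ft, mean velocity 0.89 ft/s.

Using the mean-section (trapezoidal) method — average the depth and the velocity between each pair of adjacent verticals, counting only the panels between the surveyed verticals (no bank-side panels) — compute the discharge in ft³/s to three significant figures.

54.7 ft³/s

Panel 1-2: Δb = 3.3 ft, d̄ = (0.76+1.46)/2 = 1.11, v̄ = (0.72+1.48)/2 = 1.1 → q = 3.3×1.11×1.1 = 4.029 ft³/s
Panel 2-3: Δb = 6.7 ft, d̄ = (1.46+2.56)/2 = 2.01, v̄ = (1.48+1.93)/2 = 1.705 → q = 6.7×2.01×1.705 = 22.96 ft³/s
Panel 3-4: Δb = 5.8 ft, d̄ = (2.56+1.75)/2 = 2.155, v̄ = (1.93+1.35)/2 = 1.64 → q = 5.8×2.155×1.64 = 20.50 ft³/s
Panel 4-5: Δb = 2.8 ft, d̄ = (1.75+1.39)/2 = 1.57, v̄ = (1.35+1.22)/2 = 1.285 → q = 2.8×1.57×1.285 = 5.649 ft³/s
Panel 5-6: Δb = 1.4 ft, d̄ = (1.39+0.69)/2 = 1.04, v̄ = (1.22+0.89)/2 = 1.055 → q = 1.4×1.04×1.055 = 1.536 ft³/s
Q = Σ q = 54.67 ft³/s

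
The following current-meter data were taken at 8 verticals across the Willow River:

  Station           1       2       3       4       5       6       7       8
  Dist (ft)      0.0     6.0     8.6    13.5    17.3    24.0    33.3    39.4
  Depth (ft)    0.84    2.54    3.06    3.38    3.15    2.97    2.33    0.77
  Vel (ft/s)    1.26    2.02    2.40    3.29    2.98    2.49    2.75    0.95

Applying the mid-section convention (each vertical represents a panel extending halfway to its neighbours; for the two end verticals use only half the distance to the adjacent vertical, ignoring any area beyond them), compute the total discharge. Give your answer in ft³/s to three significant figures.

w_1 = (6.0 − 0.0)/2 = 3 ft; q_1 = 1.26 × 0.84 × 3 = 3.175 ft³/s
w_2 = (8.6 − 0.0)/2 = 4.3 ft; q_2 = 2.02 × 2.54 × 4.3 = 22.06 ft³/s
w_3 = (13.5 − 6.0)/2 = 3.75 ft; q_3 = 2.40 × 3.06 × 3.75 = 27.54 ft³/s
w_4 = (17.3 − 8.6)/2 = 4.35 ft; q_4 = 3.29 × 3.38 × 4.35 = 48.37 ft³/s
w_5 = (24.0 − 13.5)/2 = 5.25 ft; q_5 = 2.98 × 3.15 × 5.25 = 49.28 ft³/s
w_6 = (33.3 − 17.3)/2 = 8 ft; q_6 = 2.49 × 2.97 × 8 = 59.16 ft³/s
w_7 = (39.4 − 24.0)/2 = 7.7 ft; q_7 = 2.75 × 2.33 × 7.7 = 49.34 ft³/s
w_8 = (39.4 − 33.3)/2 = 3.05 ft; q_8 = 0.95 × 0.77 × 3.05 = 2.231 ft³/s
Q = Σ qᵢ = 261.2 ft³/s

261 ft³/s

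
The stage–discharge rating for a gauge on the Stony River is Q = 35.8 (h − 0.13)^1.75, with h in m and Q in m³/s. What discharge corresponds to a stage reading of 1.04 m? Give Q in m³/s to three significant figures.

30.4 m³/s

Q = 35.8 × (1.04 − 0.13)^1.75 = 35.8 × 0.91^1.75 = 30.35 m³/s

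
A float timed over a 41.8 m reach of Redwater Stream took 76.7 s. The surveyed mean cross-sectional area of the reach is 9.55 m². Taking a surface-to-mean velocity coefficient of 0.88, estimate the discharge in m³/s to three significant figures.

v_surface = L / t̄ = 41.8 / 76.7 = 0.5450 m/s
v_mean = 0.88 × 0.5450 = 0.4796 m/s
Q = A × v_mean = 9.55 × 0.4796 = 4.580 m³/s

4.58 m³/s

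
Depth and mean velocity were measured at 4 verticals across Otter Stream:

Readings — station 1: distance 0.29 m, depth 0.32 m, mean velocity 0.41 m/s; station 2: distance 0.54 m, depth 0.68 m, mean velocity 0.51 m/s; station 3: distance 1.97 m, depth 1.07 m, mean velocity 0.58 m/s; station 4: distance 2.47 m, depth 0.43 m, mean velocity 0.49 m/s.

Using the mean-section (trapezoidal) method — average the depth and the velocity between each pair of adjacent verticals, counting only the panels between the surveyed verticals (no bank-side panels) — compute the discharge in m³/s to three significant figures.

0.940 m³/s

Panel 1-2: Δb = 0.25 m, d̄ = (0.32+0.68)/2 = 0.5, v̄ = (0.41+0.51)/2 = 0.46 → q = 0.25×0.5×0.46 = 0.05750 m³/s
Panel 2-3: Δb = 1.43 m, d̄ = (0.68+1.07)/2 = 0.875, v̄ = (0.51+0.58)/2 = 0.545 → q = 1.43×0.875×0.545 = 0.6819 m³/s
Panel 3-4: Δb = 0.5 m, d̄ = (1.07+0.43)/2 = 0.75, v̄ = (0.58+0.49)/2 = 0.535 → q = 0.5×0.75×0.535 = 0.2006 m³/s
Q = Σ q = 0.9401 m³/s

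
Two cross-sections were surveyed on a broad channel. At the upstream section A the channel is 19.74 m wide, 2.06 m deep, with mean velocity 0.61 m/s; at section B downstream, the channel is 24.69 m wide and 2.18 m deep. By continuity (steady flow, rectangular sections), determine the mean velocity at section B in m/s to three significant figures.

Q = A₁V₁ = (19.74×2.06) × 0.61 = 24.81 m³/s
A₂ = 24.69 × 2.18 = 53.82 m²
V₂ = Q/A₂ = 24.81/53.82 = 0.4609 m/s

0.461 m/s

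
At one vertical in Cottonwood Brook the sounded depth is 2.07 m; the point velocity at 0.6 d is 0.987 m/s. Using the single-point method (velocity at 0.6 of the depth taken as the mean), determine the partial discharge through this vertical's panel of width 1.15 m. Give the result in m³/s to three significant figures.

v̄ = v₀.₆ = 0.987 m/s
q = v̄ × d × w = 0.9870 × 2.07 × 1.15 = 2.350 m³/s

2.35 m³/s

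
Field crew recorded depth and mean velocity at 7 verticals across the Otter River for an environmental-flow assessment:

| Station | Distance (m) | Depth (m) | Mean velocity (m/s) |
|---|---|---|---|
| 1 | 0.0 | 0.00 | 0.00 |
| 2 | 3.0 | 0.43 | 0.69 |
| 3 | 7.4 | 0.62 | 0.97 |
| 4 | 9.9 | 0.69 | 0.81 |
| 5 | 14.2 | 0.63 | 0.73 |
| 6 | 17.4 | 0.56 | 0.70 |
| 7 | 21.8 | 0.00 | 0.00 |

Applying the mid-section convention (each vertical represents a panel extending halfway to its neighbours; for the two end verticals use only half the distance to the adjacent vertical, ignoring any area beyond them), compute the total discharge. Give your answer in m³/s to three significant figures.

w_2 = (7.4 − 0.0)/2 = 3.7 m; q_2 = 0.69 × 0.43 × 3.7 = 1.098 m³/s
w_3 = (9.9 − 3.0)/2 = 3.45 m; q_3 = 0.97 × 0.62 × 3.45 = 2.075 m³/s
w_4 = (14.2 − 7.4)/2 = 3.4 m; q_4 = 0.81 × 0.69 × 3.4 = 1.900 m³/s
w_5 = (17.4 − 9.9)/2 = 3.75 m; q_5 = 0.73 × 0.63 × 3.75 = 1.725 m³/s
w_6 = (21.8 − 14.2)/2 = 3.8 m; q_6 = 0.70 × 0.56 × 3.8 = 1.490 m³/s
Stations 1, 7 contribute zero (depth or velocity is 0).
Q = Σ qᵢ = 8.287 m³/s

8.29 m³/s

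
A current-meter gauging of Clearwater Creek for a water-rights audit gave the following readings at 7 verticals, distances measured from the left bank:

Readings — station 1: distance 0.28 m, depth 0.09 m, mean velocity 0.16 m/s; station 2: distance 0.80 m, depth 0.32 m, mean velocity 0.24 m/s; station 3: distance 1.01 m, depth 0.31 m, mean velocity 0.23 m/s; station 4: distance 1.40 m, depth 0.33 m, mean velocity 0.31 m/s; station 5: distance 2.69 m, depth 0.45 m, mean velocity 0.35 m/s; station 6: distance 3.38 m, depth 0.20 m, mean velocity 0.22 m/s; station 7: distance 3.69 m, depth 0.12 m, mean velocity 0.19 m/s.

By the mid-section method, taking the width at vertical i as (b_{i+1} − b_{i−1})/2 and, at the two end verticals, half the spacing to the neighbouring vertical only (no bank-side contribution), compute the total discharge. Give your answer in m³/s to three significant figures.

w_1 = (0.80 − 0.28)/2 = 0.26 m; q_1 = 0.16 × 0.09 × 0.26 = 0.003744 m³/s
w_2 = (1.01 − 0.28)/2 = 0.365 m; q_2 = 0.24 × 0.32 × 0.365 = 0.02803 m³/s
w_3 = (1.40 − 0.80)/2 = 0.3 m; q_3 = 0.23 × 0.31 × 0.3 = 0.02139 m³/s
w_4 = (2.69 − 1.01)/2 = 0.84 m; q_4 = 0.31 × 0.33 × 0.84 = 0.08593 m³/s
w_5 = (3.38 − 1.40)/2 = 0.99 m; q_5 = 0.35 × 0.45 × 0.99 = 0.1559 m³/s
w_6 = (3.69 − 2.69)/2 = 0.5 m; q_6 = 0.22 × 0.20 × 0.5 = 0.02200 m³/s
w_7 = (3.69 − 3.38)/2 = 0.155 m; q_7 = 0.19 × 0.12 × 0.155 = 0.003534 m³/s
Q = Σ qᵢ = 0.3206 m³/s

0.321 m³/s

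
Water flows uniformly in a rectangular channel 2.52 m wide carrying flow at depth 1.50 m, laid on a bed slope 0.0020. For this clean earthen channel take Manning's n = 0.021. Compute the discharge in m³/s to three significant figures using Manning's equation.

A = b·y = 2.52 × 1.50 = 3.780 m²
P = b + 2y = 2.52 + 2×1.50 = 5.520 m
R = A/P = 3.780/5.520 = 0.6848 m
Q = (1/n)·A·R^(2/3)·S^(1/2) = (1/0.021) × 3.780 × 0.6848^(2/3) × 0.0020^(1/2) = 6.254 m³/s

6.25 m³/s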